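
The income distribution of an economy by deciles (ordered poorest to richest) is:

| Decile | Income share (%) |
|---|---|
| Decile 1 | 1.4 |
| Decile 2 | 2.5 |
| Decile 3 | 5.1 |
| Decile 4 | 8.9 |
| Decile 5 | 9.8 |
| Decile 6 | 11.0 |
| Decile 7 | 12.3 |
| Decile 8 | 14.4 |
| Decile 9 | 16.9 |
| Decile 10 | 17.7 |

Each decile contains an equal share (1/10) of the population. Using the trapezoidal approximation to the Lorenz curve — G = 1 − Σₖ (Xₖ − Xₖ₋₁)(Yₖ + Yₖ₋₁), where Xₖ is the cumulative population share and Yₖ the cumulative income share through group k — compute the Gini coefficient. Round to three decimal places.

Cumulative income shares Yₖ: 0.0140, 0.0390, 0.0900, 0.1790, 0.2770, 0.3870, 0.5100, 0.6540, 0.8230, 1.0000
Σ (Xₖ−Xₖ₋₁)(Yₖ+Yₖ₋₁) = (1/10)(0.0140+0.0000) + (1/10)(0.0390+0.0140) + (1/10)(0.0900+0.0390) + (1/10)(0.1790+0.0900) + (1/10)(0.2770+0.1790) + (1/10)(0.3870+0.2770) + (1/10)(0.5100+0.3870) + (1/10)(0.6540+0.5100) + (1/10)(0.8230+0.6540) + (1/10)(1.0000+0.8230)
  = 0.0014 + 0.0053 + 0.0129 + 0.0269 + 0.0456 + 0.0664 + 0.0897 + 0.1164 + 0.1477 + 0.1823 = 0.6946
G = 1 − 0.6946 = 0.3054

0.305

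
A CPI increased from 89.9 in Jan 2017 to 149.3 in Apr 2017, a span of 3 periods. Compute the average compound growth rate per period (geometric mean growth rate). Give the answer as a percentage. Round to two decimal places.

Growth factor = (149.3/89.9)^(1/3) = (1.660734)^(1/3) = 1.184223
Growth rate = 1.184223 − 1 = 0.184223 = 18.4223%

18.42%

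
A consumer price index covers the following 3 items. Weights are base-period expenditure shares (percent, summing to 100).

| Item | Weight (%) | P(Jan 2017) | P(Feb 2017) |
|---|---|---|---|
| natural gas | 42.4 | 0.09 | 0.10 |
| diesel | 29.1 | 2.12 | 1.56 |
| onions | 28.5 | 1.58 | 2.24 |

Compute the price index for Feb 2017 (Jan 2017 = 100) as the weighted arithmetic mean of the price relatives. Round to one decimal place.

108.9

natural gas: 42.4 × (0.10/0.09) = 42.4 × 1.111111 = 47.1111
diesel: 29.1 × (1.56/2.12) = 29.1 × 0.735849 = 21.4132
onions: 28.5 × (2.24/1.58) = 28.5 × 1.417722 = 40.4051
Index = Σ wᵢ·(p₁ᵢ/p₀ᵢ) = 47.1111 + 21.4132 + 40.4051 = 108.9294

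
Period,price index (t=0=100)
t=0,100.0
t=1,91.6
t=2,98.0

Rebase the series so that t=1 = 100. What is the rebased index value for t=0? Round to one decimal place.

Rebased(t=0) = 100.0 / 91.6 × 100 = 109.1703

109.2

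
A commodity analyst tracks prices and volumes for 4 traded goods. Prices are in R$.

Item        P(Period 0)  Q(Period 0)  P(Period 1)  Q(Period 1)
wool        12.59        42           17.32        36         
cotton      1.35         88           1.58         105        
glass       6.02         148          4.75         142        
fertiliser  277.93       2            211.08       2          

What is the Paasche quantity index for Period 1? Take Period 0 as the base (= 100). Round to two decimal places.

Paasche quantity index uses current-period prices as weights.
ΣP(Period 1)·Q(Period 1) = 17.32×36 + 1.58×105 + 4.75×142 + 211.08×2 = 623.52 + 165.9 + 674.5 + 422.16 = 1886.08
ΣP(Period 1)·Q(Period 0) = 17.32×42 + 1.58×88 + 4.75×148 + 211.08×2 = 727.44 + 139.04 + 703 + 422.16 = 1991.64
Index = 1886.08 / 1991.64 × 100 = 94.6998

94.70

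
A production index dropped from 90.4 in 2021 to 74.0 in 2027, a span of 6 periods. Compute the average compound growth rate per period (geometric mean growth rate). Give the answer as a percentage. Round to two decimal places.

Growth factor = (74.0/90.4)^(1/6) = (0.818584)^(1/6) = 0.967187
Growth rate = 0.967187 − 1 = -0.032813 = -3.2813%

-3.28%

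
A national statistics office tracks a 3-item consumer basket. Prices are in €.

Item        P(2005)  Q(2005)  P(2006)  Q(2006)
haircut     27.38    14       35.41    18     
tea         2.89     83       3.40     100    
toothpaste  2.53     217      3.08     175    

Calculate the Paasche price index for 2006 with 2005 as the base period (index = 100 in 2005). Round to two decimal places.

Paasche price index uses current-period quantities as weights.
ΣP(2006)·Q(2006) = 35.41×18 + 3.40×100 + 3.08×175 = 637.38 + 340 + 539 = 1516.38
ΣP(2005)·Q(2006) = 27.38×18 + 2.89×100 + 2.53×175 = 492.84 + 289 + 442.75 = 1224.59
Index = 1516.38 / 1224.59 × 100 = 123.8276

123.83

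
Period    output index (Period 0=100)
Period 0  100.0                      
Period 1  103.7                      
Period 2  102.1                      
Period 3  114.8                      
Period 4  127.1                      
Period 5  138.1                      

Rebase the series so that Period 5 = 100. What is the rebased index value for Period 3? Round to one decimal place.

Rebased(Period 3) = 114.8 / 138.1 × 100 = 83.1282

83.1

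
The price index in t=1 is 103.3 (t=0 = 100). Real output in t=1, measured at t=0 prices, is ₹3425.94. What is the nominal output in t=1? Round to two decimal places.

3539.00

Nominal = Real × (Index/100) = 3425.94 × (103.3/100)
        = 3425.94 × 1.033 = 3538.9960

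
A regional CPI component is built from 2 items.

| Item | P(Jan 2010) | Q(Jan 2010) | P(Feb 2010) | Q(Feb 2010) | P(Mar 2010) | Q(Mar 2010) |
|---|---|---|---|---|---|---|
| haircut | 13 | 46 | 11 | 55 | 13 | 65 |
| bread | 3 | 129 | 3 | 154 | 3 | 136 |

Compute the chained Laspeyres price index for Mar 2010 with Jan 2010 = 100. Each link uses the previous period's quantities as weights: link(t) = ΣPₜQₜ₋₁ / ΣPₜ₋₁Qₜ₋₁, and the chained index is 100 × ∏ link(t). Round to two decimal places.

100.01

Link Jan 2010→Feb 2010:
ΣP(Feb 2010)Q(Jan 2010) = 11×46 + 3×129 = 506 + 387 = 893
ΣP(Jan 2010)Q(Jan 2010) = 13×46 + 3×129 = 598 + 387 = 985
link = 893/985 = 0.906599
Link Feb 2010→Mar 2010:
ΣP(Mar 2010)Q(Feb 2010) = 13×55 + 3×154 = 715 + 462 = 1177
ΣP(Feb 2010)Q(Feb 2010) = 11×55 + 3×154 = 605 + 462 = 1067
link = 1177/1067 = 1.103093
Chained index = 100 × 0.906599 × 1.103093 = 100.0063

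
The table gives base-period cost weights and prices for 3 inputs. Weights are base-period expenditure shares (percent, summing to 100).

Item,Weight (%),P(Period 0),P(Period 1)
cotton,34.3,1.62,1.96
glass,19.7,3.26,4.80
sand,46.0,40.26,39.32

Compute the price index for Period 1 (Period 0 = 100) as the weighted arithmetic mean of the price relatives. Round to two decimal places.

115.43

cotton: 34.3 × (1.96/1.62) = 34.3 × 1.209877 = 41.4988
glass: 19.7 × (4.80/3.26) = 19.7 × 1.472393 = 29.0061
sand: 46.0 × (39.32/40.26) = 46.0 × 0.976652 = 44.9260
Index = Σ wᵢ·(p₁ᵢ/p₀ᵢ) = 41.4988 + 29.0061 + 44.9260 = 115.4309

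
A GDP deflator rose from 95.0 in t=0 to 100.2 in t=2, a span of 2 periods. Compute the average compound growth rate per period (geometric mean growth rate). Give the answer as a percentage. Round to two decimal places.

2.70%

Growth factor = (100.2/95.0)^(1/2) = (1.054737)^(1/2) = 1.027004
Growth rate = 1.027004 − 1 = 0.027004 = 2.7004%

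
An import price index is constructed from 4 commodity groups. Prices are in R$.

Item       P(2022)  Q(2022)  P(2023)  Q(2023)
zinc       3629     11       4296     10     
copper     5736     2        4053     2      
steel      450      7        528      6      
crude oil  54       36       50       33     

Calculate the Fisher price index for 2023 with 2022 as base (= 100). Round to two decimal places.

107.35

Laspeyres component (base-period weights):
ΣP(2023)Q(2022) = 4296×11 + 4053×2 + 528×7 + 50×36 = 47256 + 8106 + 3696 + 1800 = 60858
ΣP(2022)Q(2022) = 3629×11 + 5736×2 + 450×7 + 54×36 = 39919 + 11472 + 3150 + 1944 = 56485
L = 60858 / 56485 × 100 = 107.7419
Paasche component (current-period weights):
ΣP(2023)Q(2023) = 4296×10 + 4053×2 + 528×6 + 50×33 = 42960 + 8106 + 3168 + 1650 = 55884
ΣP(2022)Q(2023) = 3629×10 + 5736×2 + 450×6 + 54×33 = 36290 + 11472 + 2700 + 1782 = 52244
P = 55884 / 52244 × 100 = 106.9673
Fisher = √(L × P) = √(107.7419 × 106.9673) = 107.3539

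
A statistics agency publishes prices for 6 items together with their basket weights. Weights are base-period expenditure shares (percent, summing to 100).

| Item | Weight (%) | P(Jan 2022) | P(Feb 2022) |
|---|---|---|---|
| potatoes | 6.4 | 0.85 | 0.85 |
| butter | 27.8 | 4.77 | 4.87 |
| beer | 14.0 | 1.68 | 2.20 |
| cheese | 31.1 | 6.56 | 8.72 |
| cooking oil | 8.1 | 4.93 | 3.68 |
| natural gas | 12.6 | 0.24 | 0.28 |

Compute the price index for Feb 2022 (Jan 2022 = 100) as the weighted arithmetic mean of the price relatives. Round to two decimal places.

115.20

potatoes: 6.4 × (0.85/0.85) = 6.4 × 1.000000 = 6.4000
butter: 27.8 × (4.87/4.77) = 27.8 × 1.020964 = 28.3828
beer: 14.0 × (2.20/1.68) = 14.0 × 1.309524 = 18.3333
cheese: 31.1 × (8.72/6.56) = 31.1 × 1.329268 = 41.3402
cooking oil: 8.1 × (3.68/4.93) = 8.1 × 0.746450 = 6.0462
natural gas: 12.6 × (0.28/0.24) = 12.6 × 1.166667 = 14.7000
Index = Σ wᵢ·(p₁ᵢ/p₀ᵢ) = 6.4000 + 28.3828 + 18.3333 + 41.3402 + 6.0462 + 14.7000 = 115.2026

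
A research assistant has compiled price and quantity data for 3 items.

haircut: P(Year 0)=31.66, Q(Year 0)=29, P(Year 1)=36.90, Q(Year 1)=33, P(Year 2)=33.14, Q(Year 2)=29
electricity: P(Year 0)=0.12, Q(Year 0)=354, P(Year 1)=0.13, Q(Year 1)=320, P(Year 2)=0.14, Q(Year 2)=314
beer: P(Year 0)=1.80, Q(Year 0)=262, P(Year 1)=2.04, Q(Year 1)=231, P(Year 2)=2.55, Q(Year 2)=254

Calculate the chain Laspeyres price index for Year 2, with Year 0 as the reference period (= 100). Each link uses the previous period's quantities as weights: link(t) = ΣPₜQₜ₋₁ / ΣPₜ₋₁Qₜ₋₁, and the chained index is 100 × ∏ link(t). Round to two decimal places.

115.04

Link Year 0→Year 1:
ΣP(Year 1)Q(Year 0) = 36.90×29 + 0.13×354 + 2.04×262 = 1070.1 + 46.02 + 534.48 = 1650.6
ΣP(Year 0)Q(Year 0) = 31.66×29 + 0.12×354 + 1.80×262 = 918.14 + 42.48 + 471.6 = 1432.22
link = 1650.6/1432.22 = 1.152477
Link Year 1→Year 2:
ΣP(Year 2)Q(Year 1) = 33.14×33 + 0.14×320 + 2.55×231 = 1093.62 + 44.8 + 589.05 = 1727.47
ΣP(Year 1)Q(Year 1) = 36.90×33 + 0.13×320 + 2.04×231 = 1217.7 + 41.6 + 471.24 = 1730.54
link = 1727.47/1730.54 = 0.998226
Chained index = 100 × 1.152477 × 0.998226 = 115.0432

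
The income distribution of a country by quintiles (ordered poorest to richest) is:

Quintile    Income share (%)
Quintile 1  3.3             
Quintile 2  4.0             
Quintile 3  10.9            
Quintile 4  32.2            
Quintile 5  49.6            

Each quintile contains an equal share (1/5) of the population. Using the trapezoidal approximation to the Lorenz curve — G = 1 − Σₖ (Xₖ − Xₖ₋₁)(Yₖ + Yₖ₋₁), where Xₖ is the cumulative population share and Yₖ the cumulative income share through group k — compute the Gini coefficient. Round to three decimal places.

Cumulative income shares Yₖ: 0.0330, 0.0730, 0.1820, 0.5040, 1.0000
Σ (Xₖ−Xₖ₋₁)(Yₖ+Yₖ₋₁) = (1/5)(0.0330+0.0000) + (1/5)(0.0730+0.0330) + (1/5)(0.1820+0.0730) + (1/5)(0.5040+0.1820) + (1/5)(1.0000+0.5040)
  = 0.0066 + 0.0212 + 0.0510 + 0.1372 + 0.3008 = 0.5168
G = 1 − 0.5168 = 0.4832

0.483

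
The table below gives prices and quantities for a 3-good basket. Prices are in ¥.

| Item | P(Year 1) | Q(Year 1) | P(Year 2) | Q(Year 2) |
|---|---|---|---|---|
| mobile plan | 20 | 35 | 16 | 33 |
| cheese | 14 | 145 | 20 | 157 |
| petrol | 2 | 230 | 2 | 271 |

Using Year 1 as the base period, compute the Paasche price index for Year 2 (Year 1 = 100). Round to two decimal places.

Paasche price index uses current-period quantities as weights.
ΣP(Year 2)·Q(Year 2) = 16×33 + 20×157 + 2×271 = 528 + 3140 + 542 = 4210
ΣP(Year 1)·Q(Year 2) = 20×33 + 14×157 + 2×271 = 660 + 2198 + 542 = 3400
Index = 4210 / 3400 × 100 = 123.8235

123.82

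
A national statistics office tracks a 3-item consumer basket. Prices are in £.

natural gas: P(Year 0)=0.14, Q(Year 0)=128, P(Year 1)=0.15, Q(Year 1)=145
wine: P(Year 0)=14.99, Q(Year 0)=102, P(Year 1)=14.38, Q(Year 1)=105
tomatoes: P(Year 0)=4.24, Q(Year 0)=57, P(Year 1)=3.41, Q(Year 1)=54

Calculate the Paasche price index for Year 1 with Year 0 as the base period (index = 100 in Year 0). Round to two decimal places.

94.11

Paasche price index uses current-period quantities as weights.
ΣP(Year 1)·Q(Year 1) = 0.15×145 + 14.38×105 + 3.41×54 = 21.75 + 1509.9 + 184.14 = 1715.79
ΣP(Year 0)·Q(Year 1) = 0.14×145 + 14.99×105 + 4.24×54 = 20.3 + 1573.95 + 228.96 = 1823.21
Index = 1715.79 / 1823.21 × 100 = 94.1082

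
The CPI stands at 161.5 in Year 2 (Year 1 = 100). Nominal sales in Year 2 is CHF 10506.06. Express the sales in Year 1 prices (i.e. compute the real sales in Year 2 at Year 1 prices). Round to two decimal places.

Real = Nominal ÷ (Index/100) = 10506.06 ÷ (161.5/100)
     = 10506.06 ÷ 1.615 = 6505.3003

6505.30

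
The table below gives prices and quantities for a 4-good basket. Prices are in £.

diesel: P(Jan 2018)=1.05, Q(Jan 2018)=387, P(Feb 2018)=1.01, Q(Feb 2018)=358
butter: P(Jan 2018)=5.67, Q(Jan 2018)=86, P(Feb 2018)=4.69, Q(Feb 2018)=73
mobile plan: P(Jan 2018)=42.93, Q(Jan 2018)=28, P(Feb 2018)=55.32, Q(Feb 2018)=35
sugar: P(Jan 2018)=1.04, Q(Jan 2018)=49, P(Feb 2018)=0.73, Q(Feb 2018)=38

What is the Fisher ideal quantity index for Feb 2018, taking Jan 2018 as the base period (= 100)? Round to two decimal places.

Laspeyres component (base-period weights):
ΣP(Jan 2018)Q(Feb 2018) = 1.05×358 + 5.67×73 + 42.93×35 + 1.04×38 = 375.9 + 413.91 + 1502.55 + 39.52 = 2331.88
ΣP(Jan 2018)Q(Jan 2018) = 1.05×387 + 5.67×86 + 42.93×28 + 1.04×49 = 406.35 + 487.62 + 1202.04 + 50.96 = 2146.97
L = 2331.88 / 2146.97 × 100 = 108.6126
Paasche component (current-period weights):
ΣP(Feb 2018)Q(Feb 2018) = 1.01×358 + 4.69×73 + 55.32×35 + 0.73×38 = 361.58 + 342.37 + 1936.2 + 27.74 = 2667.89
ΣP(Feb 2018)Q(Jan 2018) = 1.01×387 + 4.69×86 + 55.32×28 + 0.73×49 = 390.87 + 403.34 + 1548.96 + 35.77 = 2378.94
P = 2667.89 / 2378.94 × 100 = 112.1462
Fisher = √(L × P) = √(108.6126 × 112.1462) = 110.3652

110.37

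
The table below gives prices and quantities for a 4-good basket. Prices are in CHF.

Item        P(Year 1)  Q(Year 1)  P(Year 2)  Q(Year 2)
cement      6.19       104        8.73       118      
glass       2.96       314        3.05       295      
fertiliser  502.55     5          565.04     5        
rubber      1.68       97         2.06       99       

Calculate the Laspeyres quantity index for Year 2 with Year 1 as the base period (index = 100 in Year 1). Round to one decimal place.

Laspeyres quantity index uses base-period prices as weights.
ΣP(Year 1)·Q(Year 2) = 6.19×118 + 2.96×295 + 502.55×5 + 1.68×99 = 730.42 + 873.2 + 2512.75 + 166.32 = 4282.69
ΣP(Year 1)·Q(Year 1) = 6.19×104 + 2.96×314 + 502.55×5 + 1.68×97 = 643.76 + 929.44 + 2512.75 + 162.96 = 4248.91
Index = 4282.69 / 4248.91 × 100 = 100.7950

100.8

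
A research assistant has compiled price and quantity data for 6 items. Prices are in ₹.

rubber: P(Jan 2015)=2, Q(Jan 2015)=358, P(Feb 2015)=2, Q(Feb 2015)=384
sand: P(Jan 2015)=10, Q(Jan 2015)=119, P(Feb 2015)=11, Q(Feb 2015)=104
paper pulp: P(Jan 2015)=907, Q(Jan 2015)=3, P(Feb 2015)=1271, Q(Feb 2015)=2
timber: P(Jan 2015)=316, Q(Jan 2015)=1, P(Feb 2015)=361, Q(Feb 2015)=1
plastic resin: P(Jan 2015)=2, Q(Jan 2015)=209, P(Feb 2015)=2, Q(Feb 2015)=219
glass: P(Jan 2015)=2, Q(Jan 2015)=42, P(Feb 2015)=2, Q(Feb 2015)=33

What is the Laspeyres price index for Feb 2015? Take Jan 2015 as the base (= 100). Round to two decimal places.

123.07

Laspeyres price index uses base-period quantities as weights.
ΣP(Feb 2015)·Q(Jan 2015) = 2×358 + 11×119 + 1271×3 + 361×1 + 2×209 + 2×42 = 716 + 1309 + 3813 + 361 + 418 + 84 = 6701
ΣP(Jan 2015)·Q(Jan 2015) = 2×358 + 10×119 + 907×3 + 316×1 + 2×209 + 2×42 = 716 + 1190 + 2721 + 316 + 418 + 84 = 5445
Index = 6701 / 5445 × 100 = 123.0670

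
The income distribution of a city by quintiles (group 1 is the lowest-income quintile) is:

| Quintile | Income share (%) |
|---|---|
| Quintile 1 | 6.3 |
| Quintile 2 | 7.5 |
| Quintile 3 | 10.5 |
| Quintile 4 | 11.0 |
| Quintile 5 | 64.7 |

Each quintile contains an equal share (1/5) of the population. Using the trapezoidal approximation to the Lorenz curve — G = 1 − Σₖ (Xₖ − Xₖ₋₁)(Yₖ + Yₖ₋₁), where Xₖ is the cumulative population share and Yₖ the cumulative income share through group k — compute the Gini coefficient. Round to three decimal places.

0.481

Cumulative income shares Yₖ: 0.0630, 0.1380, 0.2430, 0.3530, 1.0000
Σ (Xₖ−Xₖ₋₁)(Yₖ+Yₖ₋₁) = (1/5)(0.0630+0.0000) + (1/5)(0.1380+0.0630) + (1/5)(0.2430+0.1380) + (1/5)(0.3530+0.2430) + (1/5)(1.0000+0.3530)
  = 0.0126 + 0.0402 + 0.0762 + 0.1192 + 0.2706 = 0.5188
G = 1 − 0.5188 = 0.4812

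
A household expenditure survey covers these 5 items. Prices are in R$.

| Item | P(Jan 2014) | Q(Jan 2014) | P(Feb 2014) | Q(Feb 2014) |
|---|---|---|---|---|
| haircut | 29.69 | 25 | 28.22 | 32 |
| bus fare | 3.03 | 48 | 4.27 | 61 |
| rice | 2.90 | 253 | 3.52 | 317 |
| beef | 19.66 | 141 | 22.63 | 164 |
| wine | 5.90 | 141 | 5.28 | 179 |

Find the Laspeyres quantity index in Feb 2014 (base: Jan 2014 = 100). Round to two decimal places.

121.23

Laspeyres quantity index uses base-period prices as weights.
ΣP(Jan 2014)·Q(Feb 2014) = 29.69×32 + 3.03×61 + 2.90×317 + 19.66×164 + 5.90×179 = 950.08 + 184.83 + 919.3 + 3224.24 + 1056.1 = 6334.55
ΣP(Jan 2014)·Q(Jan 2014) = 29.69×25 + 3.03×48 + 2.90×253 + 19.66×141 + 5.90×141 = 742.25 + 145.44 + 733.7 + 2772.06 + 831.9 = 5225.35
Index = 6334.55 / 5225.35 × 100 = 121.2273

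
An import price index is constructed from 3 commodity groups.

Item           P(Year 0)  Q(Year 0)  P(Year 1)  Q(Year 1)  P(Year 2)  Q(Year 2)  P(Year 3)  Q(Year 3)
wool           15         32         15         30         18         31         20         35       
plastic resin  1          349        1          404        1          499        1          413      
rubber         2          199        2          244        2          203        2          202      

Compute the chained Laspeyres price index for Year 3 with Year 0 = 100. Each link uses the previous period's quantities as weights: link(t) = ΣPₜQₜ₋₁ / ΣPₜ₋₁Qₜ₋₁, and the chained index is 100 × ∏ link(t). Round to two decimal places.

111.23

Link Year 0→Year 1:
ΣP(Year 1)Q(Year 0) = 15×32 + 1×349 + 2×199 = 480 + 349 + 398 = 1227
ΣP(Year 0)Q(Year 0) = 15×32 + 1×349 + 2×199 = 480 + 349 + 398 = 1227
link = 1227/1227 = 1.000000
Link Year 1→Year 2:
ΣP(Year 2)Q(Year 1) = 18×30 + 1×404 + 2×244 = 540 + 404 + 488 = 1432
ΣP(Year 1)Q(Year 1) = 15×30 + 1×404 + 2×244 = 450 + 404 + 488 = 1342
link = 1432/1342 = 1.067064
Link Year 2→Year 3:
ΣP(Year 3)Q(Year 2) = 20×31 + 1×499 + 2×203 = 620 + 499 + 406 = 1525
ΣP(Year 2)Q(Year 2) = 18×31 + 1×499 + 2×203 = 558 + 499 + 406 = 1463
link = 1525/1463 = 1.042379
Chained index = 100 × 1.000000 × 1.067064 × 1.042379 = 111.2285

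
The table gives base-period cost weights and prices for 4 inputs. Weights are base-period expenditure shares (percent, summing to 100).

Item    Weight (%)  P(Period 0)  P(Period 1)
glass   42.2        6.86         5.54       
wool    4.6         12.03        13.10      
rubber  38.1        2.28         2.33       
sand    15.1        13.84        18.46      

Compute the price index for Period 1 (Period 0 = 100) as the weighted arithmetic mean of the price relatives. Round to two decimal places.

glass: 42.2 × (5.54/6.86) = 42.2 × 0.807580 = 34.0799
wool: 4.6 × (13.10/12.03) = 4.6 × 1.088944 = 5.0091
rubber: 38.1 × (2.33/2.28) = 38.1 × 1.021930 = 38.9355
sand: 15.1 × (18.46/13.84) = 15.1 × 1.333815 = 20.1406
Index = Σ wᵢ·(p₁ᵢ/p₀ᵢ) = 34.0799 + 5.0091 + 38.9355 + 20.1406 = 98.1652

98.17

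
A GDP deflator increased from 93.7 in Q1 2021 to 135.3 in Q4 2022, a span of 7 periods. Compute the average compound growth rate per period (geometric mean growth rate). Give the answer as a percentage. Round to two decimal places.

5.39%

Growth factor = (135.3/93.7)^(1/7) = (1.443970)^(1/7) = 1.053887
Growth rate = 1.053887 − 1 = 0.053887 = 5.3887%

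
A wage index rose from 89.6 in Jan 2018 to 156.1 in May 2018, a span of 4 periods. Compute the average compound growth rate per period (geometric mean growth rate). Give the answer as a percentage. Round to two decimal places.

14.89%

Growth factor = (156.1/89.6)^(1/4) = (1.742188)^(1/4) = 1.148877
Growth rate = 1.148877 − 1 = 0.148877 = 14.8877%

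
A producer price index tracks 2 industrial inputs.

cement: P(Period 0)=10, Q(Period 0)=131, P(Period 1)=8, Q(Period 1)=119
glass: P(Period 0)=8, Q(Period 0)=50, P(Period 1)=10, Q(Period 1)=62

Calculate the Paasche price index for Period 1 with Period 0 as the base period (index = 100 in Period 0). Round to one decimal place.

Paasche price index uses current-period quantities as weights.
ΣP(Period 1)·Q(Period 1) = 8×119 + 10×62 = 952 + 620 = 1572
ΣP(Period 0)·Q(Period 1) = 10×119 + 8×62 = 1190 + 496 = 1686
Index = 1572 / 1686 × 100 = 93.2384

93.2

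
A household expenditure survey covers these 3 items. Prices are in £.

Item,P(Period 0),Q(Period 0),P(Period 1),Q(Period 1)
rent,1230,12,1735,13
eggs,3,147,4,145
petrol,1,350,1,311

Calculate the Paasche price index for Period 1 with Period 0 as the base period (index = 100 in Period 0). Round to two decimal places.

Paasche price index uses current-period quantities as weights.
ΣP(Period 1)·Q(Period 1) = 1735×13 + 4×145 + 1×311 = 22555 + 580 + 311 = 23446
ΣP(Period 0)·Q(Period 1) = 1230×13 + 3×145 + 1×311 = 15990 + 435 + 311 = 16736
Index = 23446 / 16736 × 100 = 140.0932

140.09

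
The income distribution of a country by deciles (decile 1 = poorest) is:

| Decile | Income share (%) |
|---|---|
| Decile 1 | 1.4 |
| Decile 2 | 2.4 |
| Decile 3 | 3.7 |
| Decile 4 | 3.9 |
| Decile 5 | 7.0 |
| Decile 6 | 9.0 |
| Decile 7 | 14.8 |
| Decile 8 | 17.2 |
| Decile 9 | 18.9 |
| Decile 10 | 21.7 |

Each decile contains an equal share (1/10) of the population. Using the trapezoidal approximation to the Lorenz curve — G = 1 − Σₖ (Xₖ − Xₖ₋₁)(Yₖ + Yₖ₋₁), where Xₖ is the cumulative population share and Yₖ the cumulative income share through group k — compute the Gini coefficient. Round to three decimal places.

Cumulative income shares Yₖ: 0.0140, 0.0380, 0.0750, 0.1140, 0.1840, 0.2740, 0.4220, 0.5940, 0.7830, 1.0000
Σ (Xₖ−Xₖ₋₁)(Yₖ+Yₖ₋₁) = (1/10)(0.0140+0.0000) + (1/10)(0.0380+0.0140) + (1/10)(0.0750+0.0380) + (1/10)(0.1140+0.0750) + (1/10)(0.1840+0.1140) + (1/10)(0.2740+0.1840) + (1/10)(0.4220+0.2740) + (1/10)(0.5940+0.4220) + (1/10)(0.7830+0.5940) + (1/10)(1.0000+0.7830)
  = 0.0014 + 0.0052 + 0.0113 + 0.0189 + 0.0298 + 0.0458 + 0.0696 + 0.1016 + 0.1377 + 0.1783 = 0.5996
G = 1 − 0.5996 = 0.4004

0.400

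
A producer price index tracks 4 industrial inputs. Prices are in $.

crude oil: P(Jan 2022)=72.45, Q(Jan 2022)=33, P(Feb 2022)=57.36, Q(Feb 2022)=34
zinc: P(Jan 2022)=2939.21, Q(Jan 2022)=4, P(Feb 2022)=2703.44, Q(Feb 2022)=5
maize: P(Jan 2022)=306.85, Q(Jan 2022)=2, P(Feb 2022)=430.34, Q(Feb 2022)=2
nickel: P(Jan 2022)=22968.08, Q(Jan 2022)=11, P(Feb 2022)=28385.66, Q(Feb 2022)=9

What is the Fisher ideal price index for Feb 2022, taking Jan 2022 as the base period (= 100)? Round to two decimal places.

Laspeyres component (base-period weights):
ΣP(Feb 2022)Q(Jan 2022) = 57.36×33 + 2703.44×4 + 430.34×2 + 28385.66×11 = 1892.88 + 10813.76 + 860.68 + 312242.26 = 325809.58
ΣP(Jan 2022)Q(Jan 2022) = 72.45×33 + 2939.21×4 + 306.85×2 + 22968.08×11 = 2390.85 + 11756.84 + 613.7 + 252648.88 = 267410.27
L = 325809.58 / 267410.27 × 100 = 121.8388
Paasche component (current-period weights):
ΣP(Feb 2022)Q(Feb 2022) = 57.36×34 + 2703.44×5 + 430.34×2 + 28385.66×9 = 1950.24 + 13517.2 + 860.68 + 255470.94 = 271799.06
ΣP(Jan 2022)Q(Feb 2022) = 72.45×34 + 2939.21×5 + 306.85×2 + 22968.08×9 = 2463.3 + 14696.05 + 613.7 + 206712.72 = 224485.77
P = 271799.06 / 224485.77 × 100 = 121.0763
Fisher = √(L × P) = √(121.8388 × 121.0763) = 121.4570

121.46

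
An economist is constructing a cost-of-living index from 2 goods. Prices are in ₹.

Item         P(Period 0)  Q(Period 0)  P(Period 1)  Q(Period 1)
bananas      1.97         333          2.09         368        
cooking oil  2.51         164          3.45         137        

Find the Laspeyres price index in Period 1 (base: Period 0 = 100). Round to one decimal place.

Laspeyres price index uses base-period quantities as weights.
ΣP(Period 1)·Q(Period 0) = 2.09×333 + 3.45×164 = 695.97 + 565.8 = 1261.77
ΣP(Period 0)·Q(Period 0) = 1.97×333 + 2.51×164 = 656.01 + 411.64 = 1067.65
Index = 1261.77 / 1067.65 × 100 = 118.1820

118.2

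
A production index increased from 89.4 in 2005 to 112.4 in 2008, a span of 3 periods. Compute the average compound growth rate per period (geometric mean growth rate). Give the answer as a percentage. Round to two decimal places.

Growth factor = (112.4/89.4)^(1/3) = (1.257271)^(1/3) = 1.079302
Growth rate = 1.079302 − 1 = 0.079302 = 7.9302%

7.93%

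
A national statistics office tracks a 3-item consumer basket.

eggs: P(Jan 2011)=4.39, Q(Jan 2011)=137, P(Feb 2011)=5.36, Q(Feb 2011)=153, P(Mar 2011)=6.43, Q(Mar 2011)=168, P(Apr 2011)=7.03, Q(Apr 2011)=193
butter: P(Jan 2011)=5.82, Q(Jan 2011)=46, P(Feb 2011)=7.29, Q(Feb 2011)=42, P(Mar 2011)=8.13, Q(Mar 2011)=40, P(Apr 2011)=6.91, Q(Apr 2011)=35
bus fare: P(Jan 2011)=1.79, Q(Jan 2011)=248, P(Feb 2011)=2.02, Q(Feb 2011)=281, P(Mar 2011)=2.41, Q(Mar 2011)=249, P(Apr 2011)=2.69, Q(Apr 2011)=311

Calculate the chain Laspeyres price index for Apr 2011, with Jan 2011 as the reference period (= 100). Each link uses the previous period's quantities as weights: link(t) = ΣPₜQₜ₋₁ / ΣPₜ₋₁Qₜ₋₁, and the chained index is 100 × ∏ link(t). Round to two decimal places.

149.99

Link Jan 2011→Feb 2011:
ΣP(Feb 2011)Q(Jan 2011) = 5.36×137 + 7.29×46 + 2.02×248 = 734.32 + 335.34 + 500.96 = 1570.62
ΣP(Jan 2011)Q(Jan 2011) = 4.39×137 + 5.82×46 + 1.79×248 = 601.43 + 267.72 + 443.92 = 1313.07
link = 1570.62/1313.07 = 1.196143
Link Feb 2011→Mar 2011:
ΣP(Mar 2011)Q(Feb 2011) = 6.43×153 + 8.13×42 + 2.41×281 = 983.79 + 341.46 + 677.21 = 2002.46
ΣP(Feb 2011)Q(Feb 2011) = 5.36×153 + 7.29×42 + 2.02×281 = 820.08 + 306.18 + 567.62 = 1693.88
link = 2002.46/1693.88 = 1.182173
Link Mar 2011→Apr 2011:
ΣP(Apr 2011)Q(Mar 2011) = 7.03×168 + 6.91×40 + 2.69×249 = 1181.04 + 276.4 + 669.81 = 2127.25
ΣP(Mar 2011)Q(Mar 2011) = 6.43×168 + 8.13×40 + 2.41×249 = 1080.24 + 325.2 + 600.09 = 2005.53
link = 2127.25/2005.53 = 1.060692
Chained index = 100 × 1.196143 × 1.182173 × 1.060692 = 149.9871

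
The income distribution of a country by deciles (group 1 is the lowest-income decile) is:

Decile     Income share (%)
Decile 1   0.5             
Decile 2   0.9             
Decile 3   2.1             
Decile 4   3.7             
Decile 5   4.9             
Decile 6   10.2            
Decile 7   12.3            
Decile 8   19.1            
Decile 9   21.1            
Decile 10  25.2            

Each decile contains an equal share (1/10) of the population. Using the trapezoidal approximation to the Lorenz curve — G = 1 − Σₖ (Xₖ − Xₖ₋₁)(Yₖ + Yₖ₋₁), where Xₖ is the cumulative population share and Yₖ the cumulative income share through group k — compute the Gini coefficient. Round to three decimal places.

Cumulative income shares Yₖ: 0.0050, 0.0140, 0.0350, 0.0720, 0.1210, 0.2230, 0.3460, 0.5370, 0.7480, 1.0000
Σ (Xₖ−Xₖ₋₁)(Yₖ+Yₖ₋₁) = (1/10)(0.0050+0.0000) + (1/10)(0.0140+0.0050) + (1/10)(0.0350+0.0140) + (1/10)(0.0720+0.0350) + (1/10)(0.1210+0.0720) + (1/10)(0.2230+0.1210) + (1/10)(0.3460+0.2230) + (1/10)(0.5370+0.3460) + (1/10)(0.7480+0.5370) + (1/10)(1.0000+0.7480)
  = 0.0005 + 0.0019 + 0.0049 + 0.0107 + 0.0193 + 0.0344 + 0.0569 + 0.0883 + 0.1285 + 0.1748 = 0.5202
G = 1 − 0.5202 = 0.4798

0.480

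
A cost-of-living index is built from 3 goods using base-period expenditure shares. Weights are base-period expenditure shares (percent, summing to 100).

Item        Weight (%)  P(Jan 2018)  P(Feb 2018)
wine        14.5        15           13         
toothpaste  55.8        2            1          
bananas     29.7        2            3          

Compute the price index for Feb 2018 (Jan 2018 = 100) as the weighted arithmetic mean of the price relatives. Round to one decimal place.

wine: 14.5 × (13/15) = 14.5 × 0.866667 = 12.5667
toothpaste: 55.8 × (1/2) = 55.8 × 0.500000 = 27.9000
bananas: 29.7 × (3/2) = 29.7 × 1.500000 = 44.5500
Index = Σ wᵢ·(p₁ᵢ/p₀ᵢ) = 12.5667 + 27.9000 + 44.5500 = 85.0167

85.0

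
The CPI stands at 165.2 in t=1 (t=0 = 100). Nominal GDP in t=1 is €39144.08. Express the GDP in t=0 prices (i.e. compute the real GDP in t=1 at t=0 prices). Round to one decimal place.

Real = Nominal ÷ (Index/100) = 39144.08 ÷ (165.2/100)
     = 39144.08 ÷ 1.652 = 23694.9637

23695.0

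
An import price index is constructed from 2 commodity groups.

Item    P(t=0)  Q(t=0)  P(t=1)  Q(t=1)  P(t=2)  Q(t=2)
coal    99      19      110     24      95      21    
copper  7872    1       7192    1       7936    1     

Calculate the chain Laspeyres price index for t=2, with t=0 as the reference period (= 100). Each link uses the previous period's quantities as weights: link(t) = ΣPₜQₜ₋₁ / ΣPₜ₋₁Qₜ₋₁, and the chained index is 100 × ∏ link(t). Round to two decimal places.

Link t=0→t=1:
ΣP(t=1)Q(t=0) = 110×19 + 7192×1 = 2090 + 7192 = 9282
ΣP(t=0)Q(t=0) = 99×19 + 7872×1 = 1881 + 7872 = 9753
link = 9282/9753 = 0.951707
Link t=1→t=2:
ΣP(t=2)Q(t=1) = 95×24 + 7936×1 = 2280 + 7936 = 10216
ΣP(t=1)Q(t=1) = 110×24 + 7192×1 = 2640 + 7192 = 9832
link = 10216/9832 = 1.039056
Chained index = 100 × 0.951707 × 1.039056 = 98.8877

98.89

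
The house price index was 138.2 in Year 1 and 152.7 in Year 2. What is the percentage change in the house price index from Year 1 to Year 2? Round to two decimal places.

Change = (152.7 − 138.2) / 138.2 × 100
       = 14.5 / 138.2 × 100 = 10.4920%

10.49%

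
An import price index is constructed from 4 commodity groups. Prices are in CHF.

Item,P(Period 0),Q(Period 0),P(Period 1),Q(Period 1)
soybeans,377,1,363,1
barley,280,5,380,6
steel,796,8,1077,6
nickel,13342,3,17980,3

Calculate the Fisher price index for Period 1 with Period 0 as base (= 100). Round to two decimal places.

134.55

Laspeyres component (base-period weights):
ΣP(Period 1)Q(Period 0) = 363×1 + 380×5 + 1077×8 + 17980×3 = 363 + 1900 + 8616 + 53940 = 64819
ΣP(Period 0)Q(Period 0) = 377×1 + 280×5 + 796×8 + 13342×3 = 377 + 1400 + 6368 + 40026 = 48171
L = 64819 / 48171 × 100 = 134.5602
Paasche component (current-period weights):
ΣP(Period 1)Q(Period 1) = 363×1 + 380×6 + 1077×6 + 17980×3 = 363 + 2280 + 6462 + 53940 = 63045
ΣP(Period 0)Q(Period 1) = 377×1 + 280×6 + 796×6 + 13342×3 = 377 + 1680 + 4776 + 40026 = 46859
P = 63045 / 46859 × 100 = 134.5419
Fisher = √(L × P) = √(134.5602 × 134.5419) = 134.5511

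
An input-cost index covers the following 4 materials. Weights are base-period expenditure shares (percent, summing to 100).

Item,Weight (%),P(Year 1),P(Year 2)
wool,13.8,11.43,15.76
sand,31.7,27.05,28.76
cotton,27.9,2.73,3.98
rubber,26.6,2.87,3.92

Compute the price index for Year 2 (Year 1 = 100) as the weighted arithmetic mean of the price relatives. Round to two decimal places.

wool: 13.8 × (15.76/11.43) = 13.8 × 1.378828 = 19.0278
sand: 31.7 × (28.76/27.05) = 31.7 × 1.063216 = 33.7040
cotton: 27.9 × (3.98/2.73) = 27.9 × 1.457875 = 40.6747
rubber: 26.6 × (3.92/2.87) = 26.6 × 1.365854 = 36.3317
Index = Σ wᵢ·(p₁ᵢ/p₀ᵢ) = 19.0278 + 33.7040 + 40.6747 + 36.3317 = 129.7382

129.74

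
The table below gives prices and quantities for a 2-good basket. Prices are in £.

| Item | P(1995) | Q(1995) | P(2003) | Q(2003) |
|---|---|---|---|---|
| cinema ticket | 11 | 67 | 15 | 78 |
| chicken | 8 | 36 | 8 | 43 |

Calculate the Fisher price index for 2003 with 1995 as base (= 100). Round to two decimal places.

126.05

Laspeyres component (base-period weights):
ΣP(2003)Q(1995) = 15×67 + 8×36 = 1005 + 288 = 1293
ΣP(1995)Q(1995) = 11×67 + 8×36 = 737 + 288 = 1025
L = 1293 / 1025 × 100 = 126.1463
Paasche component (current-period weights):
ΣP(2003)Q(2003) = 15×78 + 8×43 = 1170 + 344 = 1514
ΣP(1995)Q(2003) = 11×78 + 8×43 = 858 + 344 = 1202
P = 1514 / 1202 × 100 = 125.9567
Fisher = √(L × P) = √(126.1463 × 125.9567) = 126.0515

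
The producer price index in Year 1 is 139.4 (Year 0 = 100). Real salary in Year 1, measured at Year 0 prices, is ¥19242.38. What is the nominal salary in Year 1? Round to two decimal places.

Nominal = Real × (Index/100) = 19242.38 × (139.4/100)
        = 19242.38 × 1.394 = 26823.8777

26823.88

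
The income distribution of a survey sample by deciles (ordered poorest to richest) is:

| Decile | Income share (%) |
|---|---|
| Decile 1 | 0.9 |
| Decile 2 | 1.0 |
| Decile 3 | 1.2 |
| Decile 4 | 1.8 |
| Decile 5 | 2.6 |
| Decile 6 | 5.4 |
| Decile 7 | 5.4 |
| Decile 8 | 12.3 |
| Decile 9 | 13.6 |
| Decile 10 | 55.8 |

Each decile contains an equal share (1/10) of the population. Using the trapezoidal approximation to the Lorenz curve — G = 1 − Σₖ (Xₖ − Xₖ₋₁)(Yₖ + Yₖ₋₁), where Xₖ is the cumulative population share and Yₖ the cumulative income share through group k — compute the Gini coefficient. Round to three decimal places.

0.651

Cumulative income shares Yₖ: 0.0090, 0.0190, 0.0310, 0.0490, 0.0750, 0.1290, 0.1830, 0.3060, 0.4420, 1.0000
Σ (Xₖ−Xₖ₋₁)(Yₖ+Yₖ₋₁) = (1/10)(0.0090+0.0000) + (1/10)(0.0190+0.0090) + (1/10)(0.0310+0.0190) + (1/10)(0.0490+0.0310) + (1/10)(0.0750+0.0490) + (1/10)(0.1290+0.0750) + (1/10)(0.1830+0.1290) + (1/10)(0.3060+0.1830) + (1/10)(0.4420+0.3060) + (1/10)(1.0000+0.4420)
  = 0.0009 + 0.0028 + 0.0050 + 0.0080 + 0.0124 + 0.0204 + 0.0312 + 0.0489 + 0.0748 + 0.1442 = 0.3486
G = 1 − 0.3486 = 0.6514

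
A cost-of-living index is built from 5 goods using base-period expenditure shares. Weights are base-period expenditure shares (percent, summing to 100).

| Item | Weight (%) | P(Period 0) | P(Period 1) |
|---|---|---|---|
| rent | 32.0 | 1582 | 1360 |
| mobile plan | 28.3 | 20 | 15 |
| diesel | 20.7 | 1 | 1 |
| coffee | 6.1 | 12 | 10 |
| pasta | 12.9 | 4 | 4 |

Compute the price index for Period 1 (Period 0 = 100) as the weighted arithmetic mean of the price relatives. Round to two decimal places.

87.42

rent: 32.0 × (1360/1582) = 32.0 × 0.859671 = 27.5095
mobile plan: 28.3 × (15/20) = 28.3 × 0.750000 = 21.2250
diesel: 20.7 × (1/1) = 20.7 × 1.000000 = 20.7000
coffee: 6.1 × (10/12) = 6.1 × 0.833333 = 5.0833
pasta: 12.9 × (4/4) = 12.9 × 1.000000 = 12.9000
Index = Σ wᵢ·(p₁ᵢ/p₀ᵢ) = 27.5095 + 21.2250 + 20.7000 + 5.0833 + 12.9000 = 87.4178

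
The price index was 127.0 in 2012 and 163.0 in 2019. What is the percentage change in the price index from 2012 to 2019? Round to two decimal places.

28.35%

Change = (163.0 − 127.0) / 127.0 × 100
       = 36.0 / 127.0 × 100 = 28.3465%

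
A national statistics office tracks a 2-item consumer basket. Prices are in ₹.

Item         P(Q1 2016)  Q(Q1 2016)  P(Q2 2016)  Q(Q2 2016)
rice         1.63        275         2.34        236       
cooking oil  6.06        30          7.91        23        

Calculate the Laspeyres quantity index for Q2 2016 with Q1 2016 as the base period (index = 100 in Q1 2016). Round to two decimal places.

83.18

Laspeyres quantity index uses base-period prices as weights.
ΣP(Q1 2016)·Q(Q2 2016) = 1.63×236 + 6.06×23 = 384.68 + 139.38 = 524.06
ΣP(Q1 2016)·Q(Q1 2016) = 1.63×275 + 6.06×30 = 448.25 + 181.8 = 630.05
Index = 524.06 / 630.05 × 100 = 83.1775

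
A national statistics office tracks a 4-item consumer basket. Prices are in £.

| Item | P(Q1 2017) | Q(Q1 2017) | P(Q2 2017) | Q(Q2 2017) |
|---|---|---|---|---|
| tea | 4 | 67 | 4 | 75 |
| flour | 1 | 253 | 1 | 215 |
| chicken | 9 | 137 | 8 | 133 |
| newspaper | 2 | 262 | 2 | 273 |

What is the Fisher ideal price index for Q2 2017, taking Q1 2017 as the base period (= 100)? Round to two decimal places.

Laspeyres component (base-period weights):
ΣP(Q2 2017)Q(Q1 2017) = 4×67 + 1×253 + 8×137 + 2×262 = 268 + 253 + 1096 + 524 = 2141
ΣP(Q1 2017)Q(Q1 2017) = 4×67 + 1×253 + 9×137 + 2×262 = 268 + 253 + 1233 + 524 = 2278
L = 2141 / 2278 × 100 = 93.9860
Paasche component (current-period weights):
ΣP(Q2 2017)Q(Q2 2017) = 4×75 + 1×215 + 8×133 + 2×273 = 300 + 215 + 1064 + 546 = 2125
ΣP(Q1 2017)Q(Q2 2017) = 4×75 + 1×215 + 9×133 + 2×273 = 300 + 215 + 1197 + 546 = 2258
P = 2125 / 2258 × 100 = 94.1098
Fisher = √(L × P) = √(93.9860 × 94.1098) = 94.0479

94.05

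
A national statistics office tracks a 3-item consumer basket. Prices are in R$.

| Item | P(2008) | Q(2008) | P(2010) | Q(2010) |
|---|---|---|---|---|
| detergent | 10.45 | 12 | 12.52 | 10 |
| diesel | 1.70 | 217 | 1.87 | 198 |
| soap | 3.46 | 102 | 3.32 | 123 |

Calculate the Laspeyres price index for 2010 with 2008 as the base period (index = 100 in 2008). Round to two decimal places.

105.60

Laspeyres price index uses base-period quantities as weights.
ΣP(2010)·Q(2008) = 12.52×12 + 1.87×217 + 3.32×102 = 150.24 + 405.79 + 338.64 = 894.67
ΣP(2008)·Q(2008) = 10.45×12 + 1.70×217 + 3.46×102 = 125.4 + 368.9 + 352.92 = 847.22
Index = 894.67 / 847.22 × 100 = 105.6007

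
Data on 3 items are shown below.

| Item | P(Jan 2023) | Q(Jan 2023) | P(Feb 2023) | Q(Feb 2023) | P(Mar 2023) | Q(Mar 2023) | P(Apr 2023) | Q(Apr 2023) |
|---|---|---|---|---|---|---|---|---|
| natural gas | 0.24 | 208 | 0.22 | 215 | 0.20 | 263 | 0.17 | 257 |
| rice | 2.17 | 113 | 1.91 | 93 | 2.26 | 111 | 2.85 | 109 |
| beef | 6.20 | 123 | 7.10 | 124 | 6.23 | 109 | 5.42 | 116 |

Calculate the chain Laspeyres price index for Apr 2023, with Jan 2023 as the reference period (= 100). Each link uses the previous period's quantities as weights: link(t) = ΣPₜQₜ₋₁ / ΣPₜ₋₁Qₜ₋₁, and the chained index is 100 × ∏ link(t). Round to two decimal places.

96.46

Link Jan 2023→Feb 2023:
ΣP(Feb 2023)Q(Jan 2023) = 0.22×208 + 1.91×113 + 7.10×123 = 45.76 + 215.83 + 873.3 = 1134.89
ΣP(Jan 2023)Q(Jan 2023) = 0.24×208 + 2.17×113 + 6.20×123 = 49.92 + 245.21 + 762.6 = 1057.73
link = 1134.89/1057.73 = 1.072949
Link Feb 2023→Mar 2023:
ΣP(Mar 2023)Q(Feb 2023) = 0.20×215 + 2.26×93 + 6.23×124 = 43 + 210.18 + 772.52 = 1025.7
ΣP(Feb 2023)Q(Feb 2023) = 0.22×215 + 1.91×93 + 7.10×124 = 47.3 + 177.63 + 880.4 = 1105.33
link = 1025.7/1105.33 = 0.927958
Link Mar 2023→Apr 2023:
ΣP(Apr 2023)Q(Mar 2023) = 0.17×263 + 2.85×111 + 5.42×109 = 44.71 + 316.35 + 590.78 = 951.84
ΣP(Mar 2023)Q(Mar 2023) = 0.20×263 + 2.26×111 + 6.23×109 = 52.6 + 250.86 + 679.07 = 982.53
link = 951.84/982.53 = 0.968764
Chained index = 100 × 1.072949 × 0.927958 × 0.968764 = 96.4552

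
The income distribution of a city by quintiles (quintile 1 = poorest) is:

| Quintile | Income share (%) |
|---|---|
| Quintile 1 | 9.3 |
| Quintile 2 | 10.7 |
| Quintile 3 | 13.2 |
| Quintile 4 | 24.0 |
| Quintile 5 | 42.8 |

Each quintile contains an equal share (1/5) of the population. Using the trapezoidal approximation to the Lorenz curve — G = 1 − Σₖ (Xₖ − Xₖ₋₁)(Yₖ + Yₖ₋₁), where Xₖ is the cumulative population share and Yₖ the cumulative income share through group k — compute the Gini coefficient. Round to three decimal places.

0.321

Cumulative income shares Yₖ: 0.0930, 0.2000, 0.3320, 0.5720, 1.0000
Σ (Xₖ−Xₖ₋₁)(Yₖ+Yₖ₋₁) = (1/5)(0.0930+0.0000) + (1/5)(0.2000+0.0930) + (1/5)(0.3320+0.2000) + (1/5)(0.5720+0.3320) + (1/5)(1.0000+0.5720)
  = 0.0186 + 0.0586 + 0.1064 + 0.1808 + 0.3144 = 0.6788
G = 1 − 0.6788 = 0.3212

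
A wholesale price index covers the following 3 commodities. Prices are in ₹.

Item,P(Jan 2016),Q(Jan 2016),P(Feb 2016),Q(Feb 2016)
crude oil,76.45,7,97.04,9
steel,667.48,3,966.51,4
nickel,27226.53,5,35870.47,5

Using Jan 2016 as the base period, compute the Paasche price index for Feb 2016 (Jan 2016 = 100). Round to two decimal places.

131.97

Paasche price index uses current-period quantities as weights.
ΣP(Feb 2016)·Q(Feb 2016) = 97.04×9 + 966.51×4 + 35870.47×5 = 873.36 + 3866.04 + 179352.35 = 184091.75
ΣP(Jan 2016)·Q(Feb 2016) = 76.45×9 + 667.48×4 + 27226.53×5 = 688.05 + 2669.92 + 136132.65 = 139490.62
Index = 184091.75 / 139490.62 × 100 = 131.9743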